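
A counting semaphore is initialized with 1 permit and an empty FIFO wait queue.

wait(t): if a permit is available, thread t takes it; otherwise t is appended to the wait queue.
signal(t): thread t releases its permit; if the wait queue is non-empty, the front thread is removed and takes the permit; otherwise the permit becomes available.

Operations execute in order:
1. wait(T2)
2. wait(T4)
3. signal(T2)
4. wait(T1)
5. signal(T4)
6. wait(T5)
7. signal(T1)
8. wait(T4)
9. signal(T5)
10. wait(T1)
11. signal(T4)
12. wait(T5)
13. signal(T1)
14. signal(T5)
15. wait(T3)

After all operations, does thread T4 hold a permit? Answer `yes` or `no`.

Answer: no

Derivation:
Step 1: wait(T2) -> count=0 queue=[] holders={T2}
Step 2: wait(T4) -> count=0 queue=[T4] holders={T2}
Step 3: signal(T2) -> count=0 queue=[] holders={T4}
Step 4: wait(T1) -> count=0 queue=[T1] holders={T4}
Step 5: signal(T4) -> count=0 queue=[] holders={T1}
Step 6: wait(T5) -> count=0 queue=[T5] holders={T1}
Step 7: signal(T1) -> count=0 queue=[] holders={T5}
Step 8: wait(T4) -> count=0 queue=[T4] holders={T5}
Step 9: signal(T5) -> count=0 queue=[] holders={T4}
Step 10: wait(T1) -> count=0 queue=[T1] holders={T4}
Step 11: signal(T4) -> count=0 queue=[] holders={T1}
Step 12: wait(T5) -> count=0 queue=[T5] holders={T1}
Step 13: signal(T1) -> count=0 queue=[] holders={T5}
Step 14: signal(T5) -> count=1 queue=[] holders={none}
Step 15: wait(T3) -> count=0 queue=[] holders={T3}
Final holders: {T3} -> T4 not in holders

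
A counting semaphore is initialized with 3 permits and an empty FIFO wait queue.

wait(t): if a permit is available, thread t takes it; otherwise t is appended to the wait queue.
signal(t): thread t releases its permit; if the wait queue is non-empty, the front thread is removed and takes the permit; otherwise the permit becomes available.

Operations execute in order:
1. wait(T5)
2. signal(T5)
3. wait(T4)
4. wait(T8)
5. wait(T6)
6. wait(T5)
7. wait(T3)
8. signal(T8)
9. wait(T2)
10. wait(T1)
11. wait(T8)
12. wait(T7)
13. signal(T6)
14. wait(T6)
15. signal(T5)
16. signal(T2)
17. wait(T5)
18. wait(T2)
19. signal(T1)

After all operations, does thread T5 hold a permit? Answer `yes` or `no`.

Answer: no

Derivation:
Step 1: wait(T5) -> count=2 queue=[] holders={T5}
Step 2: signal(T5) -> count=3 queue=[] holders={none}
Step 3: wait(T4) -> count=2 queue=[] holders={T4}
Step 4: wait(T8) -> count=1 queue=[] holders={T4,T8}
Step 5: wait(T6) -> count=0 queue=[] holders={T4,T6,T8}
Step 6: wait(T5) -> count=0 queue=[T5] holders={T4,T6,T8}
Step 7: wait(T3) -> count=0 queue=[T5,T3] holders={T4,T6,T8}
Step 8: signal(T8) -> count=0 queue=[T3] holders={T4,T5,T6}
Step 9: wait(T2) -> count=0 queue=[T3,T2] holders={T4,T5,T6}
Step 10: wait(T1) -> count=0 queue=[T3,T2,T1] holders={T4,T5,T6}
Step 11: wait(T8) -> count=0 queue=[T3,T2,T1,T8] holders={T4,T5,T6}
Step 12: wait(T7) -> count=0 queue=[T3,T2,T1,T8,T7] holders={T4,T5,T6}
Step 13: signal(T6) -> count=0 queue=[T2,T1,T8,T7] holders={T3,T4,T5}
Step 14: wait(T6) -> count=0 queue=[T2,T1,T8,T7,T6] holders={T3,T4,T5}
Step 15: signal(T5) -> count=0 queue=[T1,T8,T7,T6] holders={T2,T3,T4}
Step 16: signal(T2) -> count=0 queue=[T8,T7,T6] holders={T1,T3,T4}
Step 17: wait(T5) -> count=0 queue=[T8,T7,T6,T5] holders={T1,T3,T4}
Step 18: wait(T2) -> count=0 queue=[T8,T7,T6,T5,T2] holders={T1,T3,T4}
Step 19: signal(T1) -> count=0 queue=[T7,T6,T5,T2] holders={T3,T4,T8}
Final holders: {T3,T4,T8} -> T5 not in holders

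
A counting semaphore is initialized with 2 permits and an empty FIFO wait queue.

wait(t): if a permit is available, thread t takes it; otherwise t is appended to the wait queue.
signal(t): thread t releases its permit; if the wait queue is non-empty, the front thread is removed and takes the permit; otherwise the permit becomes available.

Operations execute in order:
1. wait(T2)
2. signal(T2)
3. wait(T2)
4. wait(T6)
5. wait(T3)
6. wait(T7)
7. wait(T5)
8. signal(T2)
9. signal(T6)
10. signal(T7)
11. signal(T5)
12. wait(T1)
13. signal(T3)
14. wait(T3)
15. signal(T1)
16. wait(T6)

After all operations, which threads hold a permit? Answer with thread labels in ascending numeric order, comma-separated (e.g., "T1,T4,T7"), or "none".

Answer: T3,T6

Derivation:
Step 1: wait(T2) -> count=1 queue=[] holders={T2}
Step 2: signal(T2) -> count=2 queue=[] holders={none}
Step 3: wait(T2) -> count=1 queue=[] holders={T2}
Step 4: wait(T6) -> count=0 queue=[] holders={T2,T6}
Step 5: wait(T3) -> count=0 queue=[T3] holders={T2,T6}
Step 6: wait(T7) -> count=0 queue=[T3,T7] holders={T2,T6}
Step 7: wait(T5) -> count=0 queue=[T3,T7,T5] holders={T2,T6}
Step 8: signal(T2) -> count=0 queue=[T7,T5] holders={T3,T6}
Step 9: signal(T6) -> count=0 queue=[T5] holders={T3,T7}
Step 10: signal(T7) -> count=0 queue=[] holders={T3,T5}
Step 11: signal(T5) -> count=1 queue=[] holders={T3}
Step 12: wait(T1) -> count=0 queue=[] holders={T1,T3}
Step 13: signal(T3) -> count=1 queue=[] holders={T1}
Step 14: wait(T3) -> count=0 queue=[] holders={T1,T3}
Step 15: signal(T1) -> count=1 queue=[] holders={T3}
Step 16: wait(T6) -> count=0 queue=[] holders={T3,T6}
Final holders: T3,T6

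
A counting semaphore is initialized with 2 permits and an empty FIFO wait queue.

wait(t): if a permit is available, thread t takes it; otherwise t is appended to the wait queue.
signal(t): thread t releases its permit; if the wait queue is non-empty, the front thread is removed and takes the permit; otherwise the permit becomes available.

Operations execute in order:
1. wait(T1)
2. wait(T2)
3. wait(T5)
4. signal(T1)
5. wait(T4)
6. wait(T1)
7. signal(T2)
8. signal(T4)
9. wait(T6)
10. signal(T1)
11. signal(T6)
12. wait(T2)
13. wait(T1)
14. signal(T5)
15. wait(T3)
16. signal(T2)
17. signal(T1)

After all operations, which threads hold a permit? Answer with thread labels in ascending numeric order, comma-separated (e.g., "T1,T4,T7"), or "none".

Answer: T3

Derivation:
Step 1: wait(T1) -> count=1 queue=[] holders={T1}
Step 2: wait(T2) -> count=0 queue=[] holders={T1,T2}
Step 3: wait(T5) -> count=0 queue=[T5] holders={T1,T2}
Step 4: signal(T1) -> count=0 queue=[] holders={T2,T5}
Step 5: wait(T4) -> count=0 queue=[T4] holders={T2,T5}
Step 6: wait(T1) -> count=0 queue=[T4,T1] holders={T2,T5}
Step 7: signal(T2) -> count=0 queue=[T1] holders={T4,T5}
Step 8: signal(T4) -> count=0 queue=[] holders={T1,T5}
Step 9: wait(T6) -> count=0 queue=[T6] holders={T1,T5}
Step 10: signal(T1) -> count=0 queue=[] holders={T5,T6}
Step 11: signal(T6) -> count=1 queue=[] holders={T5}
Step 12: wait(T2) -> count=0 queue=[] holders={T2,T5}
Step 13: wait(T1) -> count=0 queue=[T1] holders={T2,T5}
Step 14: signal(T5) -> count=0 queue=[] holders={T1,T2}
Step 15: wait(T3) -> count=0 queue=[T3] holders={T1,T2}
Step 16: signal(T2) -> count=0 queue=[] holders={T1,T3}
Step 17: signal(T1) -> count=1 queue=[] holders={T3}
Final holders: T3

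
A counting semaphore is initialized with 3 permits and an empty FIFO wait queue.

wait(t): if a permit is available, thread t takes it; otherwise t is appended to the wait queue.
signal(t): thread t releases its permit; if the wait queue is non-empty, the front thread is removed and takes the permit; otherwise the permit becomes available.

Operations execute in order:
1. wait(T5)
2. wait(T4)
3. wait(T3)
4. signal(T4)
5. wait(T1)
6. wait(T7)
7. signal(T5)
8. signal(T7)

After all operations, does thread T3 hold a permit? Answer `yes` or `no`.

Answer: yes

Derivation:
Step 1: wait(T5) -> count=2 queue=[] holders={T5}
Step 2: wait(T4) -> count=1 queue=[] holders={T4,T5}
Step 3: wait(T3) -> count=0 queue=[] holders={T3,T4,T5}
Step 4: signal(T4) -> count=1 queue=[] holders={T3,T5}
Step 5: wait(T1) -> count=0 queue=[] holders={T1,T3,T5}
Step 6: wait(T7) -> count=0 queue=[T7] holders={T1,T3,T5}
Step 7: signal(T5) -> count=0 queue=[] holders={T1,T3,T7}
Step 8: signal(T7) -> count=1 queue=[] holders={T1,T3}
Final holders: {T1,T3} -> T3 in holders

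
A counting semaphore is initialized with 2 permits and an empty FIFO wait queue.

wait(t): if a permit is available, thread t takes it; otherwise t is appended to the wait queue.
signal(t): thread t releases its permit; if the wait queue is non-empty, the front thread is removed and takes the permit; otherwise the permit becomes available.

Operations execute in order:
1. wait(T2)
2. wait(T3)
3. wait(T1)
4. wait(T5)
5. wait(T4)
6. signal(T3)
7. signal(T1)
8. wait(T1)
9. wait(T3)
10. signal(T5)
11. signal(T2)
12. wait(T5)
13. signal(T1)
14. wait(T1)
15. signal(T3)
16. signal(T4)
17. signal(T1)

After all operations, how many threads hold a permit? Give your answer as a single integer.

Step 1: wait(T2) -> count=1 queue=[] holders={T2}
Step 2: wait(T3) -> count=0 queue=[] holders={T2,T3}
Step 3: wait(T1) -> count=0 queue=[T1] holders={T2,T3}
Step 4: wait(T5) -> count=0 queue=[T1,T5] holders={T2,T3}
Step 5: wait(T4) -> count=0 queue=[T1,T5,T4] holders={T2,T3}
Step 6: signal(T3) -> count=0 queue=[T5,T4] holders={T1,T2}
Step 7: signal(T1) -> count=0 queue=[T4] holders={T2,T5}
Step 8: wait(T1) -> count=0 queue=[T4,T1] holders={T2,T5}
Step 9: wait(T3) -> count=0 queue=[T4,T1,T3] holders={T2,T5}
Step 10: signal(T5) -> count=0 queue=[T1,T3] holders={T2,T4}
Step 11: signal(T2) -> count=0 queue=[T3] holders={T1,T4}
Step 12: wait(T5) -> count=0 queue=[T3,T5] holders={T1,T4}
Step 13: signal(T1) -> count=0 queue=[T5] holders={T3,T4}
Step 14: wait(T1) -> count=0 queue=[T5,T1] holders={T3,T4}
Step 15: signal(T3) -> count=0 queue=[T1] holders={T4,T5}
Step 16: signal(T4) -> count=0 queue=[] holders={T1,T5}
Step 17: signal(T1) -> count=1 queue=[] holders={T5}
Final holders: {T5} -> 1 thread(s)

Answer: 1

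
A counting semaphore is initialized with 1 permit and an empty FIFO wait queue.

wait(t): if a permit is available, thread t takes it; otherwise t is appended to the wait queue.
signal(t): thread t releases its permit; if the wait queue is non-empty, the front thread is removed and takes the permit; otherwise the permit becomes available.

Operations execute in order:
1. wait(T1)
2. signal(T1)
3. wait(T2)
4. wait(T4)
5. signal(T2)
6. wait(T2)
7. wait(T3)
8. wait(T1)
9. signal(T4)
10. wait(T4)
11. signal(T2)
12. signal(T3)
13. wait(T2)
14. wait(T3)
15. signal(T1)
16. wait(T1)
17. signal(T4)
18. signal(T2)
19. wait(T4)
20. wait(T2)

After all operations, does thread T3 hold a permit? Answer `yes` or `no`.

Step 1: wait(T1) -> count=0 queue=[] holders={T1}
Step 2: signal(T1) -> count=1 queue=[] holders={none}
Step 3: wait(T2) -> count=0 queue=[] holders={T2}
Step 4: wait(T4) -> count=0 queue=[T4] holders={T2}
Step 5: signal(T2) -> count=0 queue=[] holders={T4}
Step 6: wait(T2) -> count=0 queue=[T2] holders={T4}
Step 7: wait(T3) -> count=0 queue=[T2,T3] holders={T4}
Step 8: wait(T1) -> count=0 queue=[T2,T3,T1] holders={T4}
Step 9: signal(T4) -> count=0 queue=[T3,T1] holders={T2}
Step 10: wait(T4) -> count=0 queue=[T3,T1,T4] holders={T2}
Step 11: signal(T2) -> count=0 queue=[T1,T4] holders={T3}
Step 12: signal(T3) -> count=0 queue=[T4] holders={T1}
Step 13: wait(T2) -> count=0 queue=[T4,T2] holders={T1}
Step 14: wait(T3) -> count=0 queue=[T4,T2,T3] holders={T1}
Step 15: signal(T1) -> count=0 queue=[T2,T3] holders={T4}
Step 16: wait(T1) -> count=0 queue=[T2,T3,T1] holders={T4}
Step 17: signal(T4) -> count=0 queue=[T3,T1] holders={T2}
Step 18: signal(T2) -> count=0 queue=[T1] holders={T3}
Step 19: wait(T4) -> count=0 queue=[T1,T4] holders={T3}
Step 20: wait(T2) -> count=0 queue=[T1,T4,T2] holders={T3}
Final holders: {T3} -> T3 in holders

Answer: yes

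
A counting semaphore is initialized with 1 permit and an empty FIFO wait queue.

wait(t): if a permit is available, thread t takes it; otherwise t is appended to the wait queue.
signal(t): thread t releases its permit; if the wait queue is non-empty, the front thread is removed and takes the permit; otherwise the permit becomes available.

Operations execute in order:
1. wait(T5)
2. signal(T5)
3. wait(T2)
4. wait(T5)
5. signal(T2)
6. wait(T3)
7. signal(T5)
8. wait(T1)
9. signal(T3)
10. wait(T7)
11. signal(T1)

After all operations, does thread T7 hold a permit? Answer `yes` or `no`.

Step 1: wait(T5) -> count=0 queue=[] holders={T5}
Step 2: signal(T5) -> count=1 queue=[] holders={none}
Step 3: wait(T2) -> count=0 queue=[] holders={T2}
Step 4: wait(T5) -> count=0 queue=[T5] holders={T2}
Step 5: signal(T2) -> count=0 queue=[] holders={T5}
Step 6: wait(T3) -> count=0 queue=[T3] holders={T5}
Step 7: signal(T5) -> count=0 queue=[] holders={T3}
Step 8: wait(T1) -> count=0 queue=[T1] holders={T3}
Step 9: signal(T3) -> count=0 queue=[] holders={T1}
Step 10: wait(T7) -> count=0 queue=[T7] holders={T1}
Step 11: signal(T1) -> count=0 queue=[] holders={T7}
Final holders: {T7} -> T7 in holders

Answer: yes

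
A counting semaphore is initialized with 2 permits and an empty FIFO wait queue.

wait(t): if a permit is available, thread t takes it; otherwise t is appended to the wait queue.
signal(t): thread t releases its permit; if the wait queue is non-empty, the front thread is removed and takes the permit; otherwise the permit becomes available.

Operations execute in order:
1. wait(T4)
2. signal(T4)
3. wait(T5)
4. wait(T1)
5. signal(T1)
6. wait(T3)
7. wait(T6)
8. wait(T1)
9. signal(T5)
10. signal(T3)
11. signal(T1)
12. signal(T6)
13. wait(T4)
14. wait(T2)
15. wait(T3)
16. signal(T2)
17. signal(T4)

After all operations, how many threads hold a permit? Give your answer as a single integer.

Step 1: wait(T4) -> count=1 queue=[] holders={T4}
Step 2: signal(T4) -> count=2 queue=[] holders={none}
Step 3: wait(T5) -> count=1 queue=[] holders={T5}
Step 4: wait(T1) -> count=0 queue=[] holders={T1,T5}
Step 5: signal(T1) -> count=1 queue=[] holders={T5}
Step 6: wait(T3) -> count=0 queue=[] holders={T3,T5}
Step 7: wait(T6) -> count=0 queue=[T6] holders={T3,T5}
Step 8: wait(T1) -> count=0 queue=[T6,T1] holders={T3,T5}
Step 9: signal(T5) -> count=0 queue=[T1] holders={T3,T6}
Step 10: signal(T3) -> count=0 queue=[] holders={T1,T6}
Step 11: signal(T1) -> count=1 queue=[] holders={T6}
Step 12: signal(T6) -> count=2 queue=[] holders={none}
Step 13: wait(T4) -> count=1 queue=[] holders={T4}
Step 14: wait(T2) -> count=0 queue=[] holders={T2,T4}
Step 15: wait(T3) -> count=0 queue=[T3] holders={T2,T4}
Step 16: signal(T2) -> count=0 queue=[] holders={T3,T4}
Step 17: signal(T4) -> count=1 queue=[] holders={T3}
Final holders: {T3} -> 1 thread(s)

Answer: 1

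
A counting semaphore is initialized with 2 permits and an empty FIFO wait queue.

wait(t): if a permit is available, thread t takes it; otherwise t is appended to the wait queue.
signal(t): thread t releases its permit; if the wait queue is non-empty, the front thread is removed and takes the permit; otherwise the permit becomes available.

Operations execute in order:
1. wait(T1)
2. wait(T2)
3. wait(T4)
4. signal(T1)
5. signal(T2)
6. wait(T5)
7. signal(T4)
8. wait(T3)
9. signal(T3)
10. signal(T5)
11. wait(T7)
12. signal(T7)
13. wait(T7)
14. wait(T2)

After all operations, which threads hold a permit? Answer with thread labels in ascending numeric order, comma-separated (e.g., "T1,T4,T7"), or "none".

Step 1: wait(T1) -> count=1 queue=[] holders={T1}
Step 2: wait(T2) -> count=0 queue=[] holders={T1,T2}
Step 3: wait(T4) -> count=0 queue=[T4] holders={T1,T2}
Step 4: signal(T1) -> count=0 queue=[] holders={T2,T4}
Step 5: signal(T2) -> count=1 queue=[] holders={T4}
Step 6: wait(T5) -> count=0 queue=[] holders={T4,T5}
Step 7: signal(T4) -> count=1 queue=[] holders={T5}
Step 8: wait(T3) -> count=0 queue=[] holders={T3,T5}
Step 9: signal(T3) -> count=1 queue=[] holders={T5}
Step 10: signal(T5) -> count=2 queue=[] holders={none}
Step 11: wait(T7) -> count=1 queue=[] holders={T7}
Step 12: signal(T7) -> count=2 queue=[] holders={none}
Step 13: wait(T7) -> count=1 queue=[] holders={T7}
Step 14: wait(T2) -> count=0 queue=[] holders={T2,T7}
Final holders: T2,T7

Answer: T2,T7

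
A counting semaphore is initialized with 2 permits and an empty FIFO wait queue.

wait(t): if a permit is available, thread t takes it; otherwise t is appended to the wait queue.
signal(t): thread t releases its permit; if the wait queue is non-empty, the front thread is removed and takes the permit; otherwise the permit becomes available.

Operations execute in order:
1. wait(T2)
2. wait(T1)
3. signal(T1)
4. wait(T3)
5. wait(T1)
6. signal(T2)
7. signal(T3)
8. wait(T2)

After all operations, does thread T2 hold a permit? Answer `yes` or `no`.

Answer: yes

Derivation:
Step 1: wait(T2) -> count=1 queue=[] holders={T2}
Step 2: wait(T1) -> count=0 queue=[] holders={T1,T2}
Step 3: signal(T1) -> count=1 queue=[] holders={T2}
Step 4: wait(T3) -> count=0 queue=[] holders={T2,T3}
Step 5: wait(T1) -> count=0 queue=[T1] holders={T2,T3}
Step 6: signal(T2) -> count=0 queue=[] holders={T1,T3}
Step 7: signal(T3) -> count=1 queue=[] holders={T1}
Step 8: wait(T2) -> count=0 queue=[] holders={T1,T2}
Final holders: {T1,T2} -> T2 in holders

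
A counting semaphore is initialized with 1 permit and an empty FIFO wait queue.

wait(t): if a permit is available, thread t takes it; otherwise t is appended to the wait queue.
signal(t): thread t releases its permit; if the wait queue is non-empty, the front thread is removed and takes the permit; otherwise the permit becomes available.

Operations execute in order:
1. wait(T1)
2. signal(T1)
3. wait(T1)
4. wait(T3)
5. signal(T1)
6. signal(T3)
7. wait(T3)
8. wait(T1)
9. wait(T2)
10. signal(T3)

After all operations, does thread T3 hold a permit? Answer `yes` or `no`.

Answer: no

Derivation:
Step 1: wait(T1) -> count=0 queue=[] holders={T1}
Step 2: signal(T1) -> count=1 queue=[] holders={none}
Step 3: wait(T1) -> count=0 queue=[] holders={T1}
Step 4: wait(T3) -> count=0 queue=[T3] holders={T1}
Step 5: signal(T1) -> count=0 queue=[] holders={T3}
Step 6: signal(T3) -> count=1 queue=[] holders={none}
Step 7: wait(T3) -> count=0 queue=[] holders={T3}
Step 8: wait(T1) -> count=0 queue=[T1] holders={T3}
Step 9: wait(T2) -> count=0 queue=[T1,T2] holders={T3}
Step 10: signal(T3) -> count=0 queue=[T2] holders={T1}
Final holders: {T1} -> T3 not in holders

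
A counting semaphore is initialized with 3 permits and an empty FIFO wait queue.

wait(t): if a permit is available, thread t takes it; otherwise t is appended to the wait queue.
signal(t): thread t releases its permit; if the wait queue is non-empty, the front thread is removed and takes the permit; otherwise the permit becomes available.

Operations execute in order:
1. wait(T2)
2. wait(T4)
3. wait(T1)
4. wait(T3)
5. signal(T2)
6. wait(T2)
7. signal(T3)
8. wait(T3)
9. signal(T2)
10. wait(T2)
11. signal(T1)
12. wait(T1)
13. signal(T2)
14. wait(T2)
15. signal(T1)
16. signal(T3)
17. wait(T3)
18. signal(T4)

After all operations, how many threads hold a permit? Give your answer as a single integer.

Answer: 2

Derivation:
Step 1: wait(T2) -> count=2 queue=[] holders={T2}
Step 2: wait(T4) -> count=1 queue=[] holders={T2,T4}
Step 3: wait(T1) -> count=0 queue=[] holders={T1,T2,T4}
Step 4: wait(T3) -> count=0 queue=[T3] holders={T1,T2,T4}
Step 5: signal(T2) -> count=0 queue=[] holders={T1,T3,T4}
Step 6: wait(T2) -> count=0 queue=[T2] holders={T1,T3,T4}
Step 7: signal(T3) -> count=0 queue=[] holders={T1,T2,T4}
Step 8: wait(T3) -> count=0 queue=[T3] holders={T1,T2,T4}
Step 9: signal(T2) -> count=0 queue=[] holders={T1,T3,T4}
Step 10: wait(T2) -> count=0 queue=[T2] holders={T1,T3,T4}
Step 11: signal(T1) -> count=0 queue=[] holders={T2,T3,T4}
Step 12: wait(T1) -> count=0 queue=[T1] holders={T2,T3,T4}
Step 13: signal(T2) -> count=0 queue=[] holders={T1,T3,T4}
Step 14: wait(T2) -> count=0 queue=[T2] holders={T1,T3,T4}
Step 15: signal(T1) -> count=0 queue=[] holders={T2,T3,T4}
Step 16: signal(T3) -> count=1 queue=[] holders={T2,T4}
Step 17: wait(T3) -> count=0 queue=[] holders={T2,T3,T4}
Step 18: signal(T4) -> count=1 queue=[] holders={T2,T3}
Final holders: {T2,T3} -> 2 thread(s)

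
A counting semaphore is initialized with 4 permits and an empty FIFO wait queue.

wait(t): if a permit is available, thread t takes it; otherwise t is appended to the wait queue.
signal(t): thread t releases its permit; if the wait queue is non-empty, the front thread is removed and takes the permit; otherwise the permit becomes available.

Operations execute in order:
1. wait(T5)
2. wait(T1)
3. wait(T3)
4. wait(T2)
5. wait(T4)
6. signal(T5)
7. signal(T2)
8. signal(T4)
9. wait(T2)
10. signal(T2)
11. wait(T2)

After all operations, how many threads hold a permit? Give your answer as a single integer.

Step 1: wait(T5) -> count=3 queue=[] holders={T5}
Step 2: wait(T1) -> count=2 queue=[] holders={T1,T5}
Step 3: wait(T3) -> count=1 queue=[] holders={T1,T3,T5}
Step 4: wait(T2) -> count=0 queue=[] holders={T1,T2,T3,T5}
Step 5: wait(T4) -> count=0 queue=[T4] holders={T1,T2,T3,T5}
Step 6: signal(T5) -> count=0 queue=[] holders={T1,T2,T3,T4}
Step 7: signal(T2) -> count=1 queue=[] holders={T1,T3,T4}
Step 8: signal(T4) -> count=2 queue=[] holders={T1,T3}
Step 9: wait(T2) -> count=1 queue=[] holders={T1,T2,T3}
Step 10: signal(T2) -> count=2 queue=[] holders={T1,T3}
Step 11: wait(T2) -> count=1 queue=[] holders={T1,T2,T3}
Final holders: {T1,T2,T3} -> 3 thread(s)

Answer: 3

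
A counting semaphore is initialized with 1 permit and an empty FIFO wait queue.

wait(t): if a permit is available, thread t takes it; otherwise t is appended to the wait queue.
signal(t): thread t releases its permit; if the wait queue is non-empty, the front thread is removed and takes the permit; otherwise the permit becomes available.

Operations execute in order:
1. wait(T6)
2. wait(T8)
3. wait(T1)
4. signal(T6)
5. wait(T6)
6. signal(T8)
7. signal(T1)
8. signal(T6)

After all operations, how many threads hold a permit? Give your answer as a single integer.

Answer: 0

Derivation:
Step 1: wait(T6) -> count=0 queue=[] holders={T6}
Step 2: wait(T8) -> count=0 queue=[T8] holders={T6}
Step 3: wait(T1) -> count=0 queue=[T8,T1] holders={T6}
Step 4: signal(T6) -> count=0 queue=[T1] holders={T8}
Step 5: wait(T6) -> count=0 queue=[T1,T6] holders={T8}
Step 6: signal(T8) -> count=0 queue=[T6] holders={T1}
Step 7: signal(T1) -> count=0 queue=[] holders={T6}
Step 8: signal(T6) -> count=1 queue=[] holders={none}
Final holders: {none} -> 0 thread(s)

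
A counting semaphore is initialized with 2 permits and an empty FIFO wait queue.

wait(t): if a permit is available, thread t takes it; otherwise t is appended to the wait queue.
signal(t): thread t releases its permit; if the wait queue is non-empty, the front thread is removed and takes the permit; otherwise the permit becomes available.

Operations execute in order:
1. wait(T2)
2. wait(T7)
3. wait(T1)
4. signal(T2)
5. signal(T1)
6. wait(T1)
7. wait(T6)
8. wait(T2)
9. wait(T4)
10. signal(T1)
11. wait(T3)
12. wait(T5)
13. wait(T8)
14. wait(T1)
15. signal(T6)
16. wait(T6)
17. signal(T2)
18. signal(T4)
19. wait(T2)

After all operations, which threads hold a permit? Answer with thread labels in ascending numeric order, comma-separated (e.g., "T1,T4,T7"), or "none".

Step 1: wait(T2) -> count=1 queue=[] holders={T2}
Step 2: wait(T7) -> count=0 queue=[] holders={T2,T7}
Step 3: wait(T1) -> count=0 queue=[T1] holders={T2,T7}
Step 4: signal(T2) -> count=0 queue=[] holders={T1,T7}
Step 5: signal(T1) -> count=1 queue=[] holders={T7}
Step 6: wait(T1) -> count=0 queue=[] holders={T1,T7}
Step 7: wait(T6) -> count=0 queue=[T6] holders={T1,T7}
Step 8: wait(T2) -> count=0 queue=[T6,T2] holders={T1,T7}
Step 9: wait(T4) -> count=0 queue=[T6,T2,T4] holders={T1,T7}
Step 10: signal(T1) -> count=0 queue=[T2,T4] holders={T6,T7}
Step 11: wait(T3) -> count=0 queue=[T2,T4,T3] holders={T6,T7}
Step 12: wait(T5) -> count=0 queue=[T2,T4,T3,T5] holders={T6,T7}
Step 13: wait(T8) -> count=0 queue=[T2,T4,T3,T5,T8] holders={T6,T7}
Step 14: wait(T1) -> count=0 queue=[T2,T4,T3,T5,T8,T1] holders={T6,T7}
Step 15: signal(T6) -> count=0 queue=[T4,T3,T5,T8,T1] holders={T2,T7}
Step 16: wait(T6) -> count=0 queue=[T4,T3,T5,T8,T1,T6] holders={T2,T7}
Step 17: signal(T2) -> count=0 queue=[T3,T5,T8,T1,T6] holders={T4,T7}
Step 18: signal(T4) -> count=0 queue=[T5,T8,T1,T6] holders={T3,T7}
Step 19: wait(T2) -> count=0 queue=[T5,T8,T1,T6,T2] holders={T3,T7}
Final holders: T3,T7

Answer: T3,T7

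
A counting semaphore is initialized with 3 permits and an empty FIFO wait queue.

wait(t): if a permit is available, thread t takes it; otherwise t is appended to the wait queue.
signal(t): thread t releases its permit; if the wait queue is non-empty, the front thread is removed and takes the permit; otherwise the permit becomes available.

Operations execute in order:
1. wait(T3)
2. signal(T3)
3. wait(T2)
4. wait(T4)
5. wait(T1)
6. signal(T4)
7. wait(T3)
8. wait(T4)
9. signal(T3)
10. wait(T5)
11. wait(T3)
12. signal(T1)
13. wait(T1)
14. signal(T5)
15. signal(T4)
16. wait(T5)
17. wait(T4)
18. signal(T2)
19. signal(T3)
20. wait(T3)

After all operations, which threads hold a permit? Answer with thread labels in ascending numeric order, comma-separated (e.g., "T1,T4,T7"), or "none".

Step 1: wait(T3) -> count=2 queue=[] holders={T3}
Step 2: signal(T3) -> count=3 queue=[] holders={none}
Step 3: wait(T2) -> count=2 queue=[] holders={T2}
Step 4: wait(T4) -> count=1 queue=[] holders={T2,T4}
Step 5: wait(T1) -> count=0 queue=[] holders={T1,T2,T4}
Step 6: signal(T4) -> count=1 queue=[] holders={T1,T2}
Step 7: wait(T3) -> count=0 queue=[] holders={T1,T2,T3}
Step 8: wait(T4) -> count=0 queue=[T4] holders={T1,T2,T3}
Step 9: signal(T3) -> count=0 queue=[] holders={T1,T2,T4}
Step 10: wait(T5) -> count=0 queue=[T5] holders={T1,T2,T4}
Step 11: wait(T3) -> count=0 queue=[T5,T3] holders={T1,T2,T4}
Step 12: signal(T1) -> count=0 queue=[T3] holders={T2,T4,T5}
Step 13: wait(T1) -> count=0 queue=[T3,T1] holders={T2,T4,T5}
Step 14: signal(T5) -> count=0 queue=[T1] holders={T2,T3,T4}
Step 15: signal(T4) -> count=0 queue=[] holders={T1,T2,T3}
Step 16: wait(T5) -> count=0 queue=[T5] holders={T1,T2,T3}
Step 17: wait(T4) -> count=0 queue=[T5,T4] holders={T1,T2,T3}
Step 18: signal(T2) -> count=0 queue=[T4] holders={T1,T3,T5}
Step 19: signal(T3) -> count=0 queue=[] holders={T1,T4,T5}
Step 20: wait(T3) -> count=0 queue=[T3] holders={T1,T4,T5}
Final holders: T1,T4,T5

Answer: T1,T4,T5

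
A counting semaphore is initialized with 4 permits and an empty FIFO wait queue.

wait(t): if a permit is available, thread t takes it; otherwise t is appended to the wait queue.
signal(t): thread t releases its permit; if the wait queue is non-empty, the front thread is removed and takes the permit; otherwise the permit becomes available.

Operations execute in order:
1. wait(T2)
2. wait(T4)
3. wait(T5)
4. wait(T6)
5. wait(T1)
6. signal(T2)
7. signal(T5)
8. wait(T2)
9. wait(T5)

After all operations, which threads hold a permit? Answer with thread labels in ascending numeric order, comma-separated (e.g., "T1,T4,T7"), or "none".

Step 1: wait(T2) -> count=3 queue=[] holders={T2}
Step 2: wait(T4) -> count=2 queue=[] holders={T2,T4}
Step 3: wait(T5) -> count=1 queue=[] holders={T2,T4,T5}
Step 4: wait(T6) -> count=0 queue=[] holders={T2,T4,T5,T6}
Step 5: wait(T1) -> count=0 queue=[T1] holders={T2,T4,T5,T6}
Step 6: signal(T2) -> count=0 queue=[] holders={T1,T4,T5,T6}
Step 7: signal(T5) -> count=1 queue=[] holders={T1,T4,T6}
Step 8: wait(T2) -> count=0 queue=[] holders={T1,T2,T4,T6}
Step 9: wait(T5) -> count=0 queue=[T5] holders={T1,T2,T4,T6}
Final holders: T1,T2,T4,T6

Answer: T1,T2,T4,T6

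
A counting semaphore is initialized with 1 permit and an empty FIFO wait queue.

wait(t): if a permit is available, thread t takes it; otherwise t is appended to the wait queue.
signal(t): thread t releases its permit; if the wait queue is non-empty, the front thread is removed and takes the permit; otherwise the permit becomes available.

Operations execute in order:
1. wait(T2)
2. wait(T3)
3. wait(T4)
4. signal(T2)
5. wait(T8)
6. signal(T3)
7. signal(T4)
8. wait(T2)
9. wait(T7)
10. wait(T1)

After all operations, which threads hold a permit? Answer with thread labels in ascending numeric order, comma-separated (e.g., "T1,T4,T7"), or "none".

Answer: T8

Derivation:
Step 1: wait(T2) -> count=0 queue=[] holders={T2}
Step 2: wait(T3) -> count=0 queue=[T3] holders={T2}
Step 3: wait(T4) -> count=0 queue=[T3,T4] holders={T2}
Step 4: signal(T2) -> count=0 queue=[T4] holders={T3}
Step 5: wait(T8) -> count=0 queue=[T4,T8] holders={T3}
Step 6: signal(T3) -> count=0 queue=[T8] holders={T4}
Step 7: signal(T4) -> count=0 queue=[] holders={T8}
Step 8: wait(T2) -> count=0 queue=[T2] holders={T8}
Step 9: wait(T7) -> count=0 queue=[T2,T7] holders={T8}
Step 10: wait(T1) -> count=0 queue=[T2,T7,T1] holders={T8}
Final holders: T8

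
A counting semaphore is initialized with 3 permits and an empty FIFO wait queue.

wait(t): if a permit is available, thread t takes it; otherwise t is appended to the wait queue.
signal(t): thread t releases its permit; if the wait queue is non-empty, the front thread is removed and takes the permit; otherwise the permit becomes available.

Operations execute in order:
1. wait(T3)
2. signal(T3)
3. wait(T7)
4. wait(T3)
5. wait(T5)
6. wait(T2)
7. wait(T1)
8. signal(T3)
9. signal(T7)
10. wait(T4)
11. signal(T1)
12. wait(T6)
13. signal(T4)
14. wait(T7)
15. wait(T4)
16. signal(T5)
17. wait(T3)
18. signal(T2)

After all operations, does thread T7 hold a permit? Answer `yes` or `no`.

Answer: yes

Derivation:
Step 1: wait(T3) -> count=2 queue=[] holders={T3}
Step 2: signal(T3) -> count=3 queue=[] holders={none}
Step 3: wait(T7) -> count=2 queue=[] holders={T7}
Step 4: wait(T3) -> count=1 queue=[] holders={T3,T7}
Step 5: wait(T5) -> count=0 queue=[] holders={T3,T5,T7}
Step 6: wait(T2) -> count=0 queue=[T2] holders={T3,T5,T7}
Step 7: wait(T1) -> count=0 queue=[T2,T1] holders={T3,T5,T7}
Step 8: signal(T3) -> count=0 queue=[T1] holders={T2,T5,T7}
Step 9: signal(T7) -> count=0 queue=[] holders={T1,T2,T5}
Step 10: wait(T4) -> count=0 queue=[T4] holders={T1,T2,T5}
Step 11: signal(T1) -> count=0 queue=[] holders={T2,T4,T5}
Step 12: wait(T6) -> count=0 queue=[T6] holders={T2,T4,T5}
Step 13: signal(T4) -> count=0 queue=[] holders={T2,T5,T6}
Step 14: wait(T7) -> count=0 queue=[T7] holders={T2,T5,T6}
Step 15: wait(T4) -> count=0 queue=[T7,T4] holders={T2,T5,T6}
Step 16: signal(T5) -> count=0 queue=[T4] holders={T2,T6,T7}
Step 17: wait(T3) -> count=0 queue=[T4,T3] holders={T2,T6,T7}
Step 18: signal(T2) -> count=0 queue=[T3] holders={T4,T6,T7}
Final holders: {T4,T6,T7} -> T7 in holders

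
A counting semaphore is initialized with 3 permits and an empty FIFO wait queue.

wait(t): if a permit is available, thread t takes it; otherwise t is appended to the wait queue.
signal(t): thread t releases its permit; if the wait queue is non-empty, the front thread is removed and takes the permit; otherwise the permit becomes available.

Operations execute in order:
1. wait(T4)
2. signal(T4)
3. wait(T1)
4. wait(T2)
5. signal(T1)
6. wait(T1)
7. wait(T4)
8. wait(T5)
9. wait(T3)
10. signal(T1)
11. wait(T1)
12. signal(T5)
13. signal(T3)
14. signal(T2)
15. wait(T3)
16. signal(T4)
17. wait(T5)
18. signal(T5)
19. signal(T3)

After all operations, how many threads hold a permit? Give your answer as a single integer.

Step 1: wait(T4) -> count=2 queue=[] holders={T4}
Step 2: signal(T4) -> count=3 queue=[] holders={none}
Step 3: wait(T1) -> count=2 queue=[] holders={T1}
Step 4: wait(T2) -> count=1 queue=[] holders={T1,T2}
Step 5: signal(T1) -> count=2 queue=[] holders={T2}
Step 6: wait(T1) -> count=1 queue=[] holders={T1,T2}
Step 7: wait(T4) -> count=0 queue=[] holders={T1,T2,T4}
Step 8: wait(T5) -> count=0 queue=[T5] holders={T1,T2,T4}
Step 9: wait(T3) -> count=0 queue=[T5,T3] holders={T1,T2,T4}
Step 10: signal(T1) -> count=0 queue=[T3] holders={T2,T4,T5}
Step 11: wait(T1) -> count=0 queue=[T3,T1] holders={T2,T4,T5}
Step 12: signal(T5) -> count=0 queue=[T1] holders={T2,T3,T4}
Step 13: signal(T3) -> count=0 queue=[] holders={T1,T2,T4}
Step 14: signal(T2) -> count=1 queue=[] holders={T1,T4}
Step 15: wait(T3) -> count=0 queue=[] holders={T1,T3,T4}
Step 16: signal(T4) -> count=1 queue=[] holders={T1,T3}
Step 17: wait(T5) -> count=0 queue=[] holders={T1,T3,T5}
Step 18: signal(T5) -> count=1 queue=[] holders={T1,T3}
Step 19: signal(T3) -> count=2 queue=[] holders={T1}
Final holders: {T1} -> 1 thread(s)

Answer: 1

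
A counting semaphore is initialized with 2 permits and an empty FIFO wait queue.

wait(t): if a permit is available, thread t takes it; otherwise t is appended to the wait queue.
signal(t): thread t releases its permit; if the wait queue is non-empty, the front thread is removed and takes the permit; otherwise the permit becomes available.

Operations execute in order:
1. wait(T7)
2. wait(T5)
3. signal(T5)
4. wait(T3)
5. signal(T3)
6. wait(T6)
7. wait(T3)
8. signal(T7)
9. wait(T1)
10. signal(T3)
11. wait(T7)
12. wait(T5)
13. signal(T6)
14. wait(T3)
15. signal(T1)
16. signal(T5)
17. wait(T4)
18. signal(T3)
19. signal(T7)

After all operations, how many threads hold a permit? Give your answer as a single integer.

Answer: 1

Derivation:
Step 1: wait(T7) -> count=1 queue=[] holders={T7}
Step 2: wait(T5) -> count=0 queue=[] holders={T5,T7}
Step 3: signal(T5) -> count=1 queue=[] holders={T7}
Step 4: wait(T3) -> count=0 queue=[] holders={T3,T7}
Step 5: signal(T3) -> count=1 queue=[] holders={T7}
Step 6: wait(T6) -> count=0 queue=[] holders={T6,T7}
Step 7: wait(T3) -> count=0 queue=[T3] holders={T6,T7}
Step 8: signal(T7) -> count=0 queue=[] holders={T3,T6}
Step 9: wait(T1) -> count=0 queue=[T1] holders={T3,T6}
Step 10: signal(T3) -> count=0 queue=[] holders={T1,T6}
Step 11: wait(T7) -> count=0 queue=[T7] holders={T1,T6}
Step 12: wait(T5) -> count=0 queue=[T7,T5] holders={T1,T6}
Step 13: signal(T6) -> count=0 queue=[T5] holders={T1,T7}
Step 14: wait(T3) -> count=0 queue=[T5,T3] holders={T1,T7}
Step 15: signal(T1) -> count=0 queue=[T3] holders={T5,T7}
Step 16: signal(T5) -> count=0 queue=[] holders={T3,T7}
Step 17: wait(T4) -> count=0 queue=[T4] holders={T3,T7}
Step 18: signal(T3) -> count=0 queue=[] holders={T4,T7}
Step 19: signal(T7) -> count=1 queue=[] holders={T4}
Final holders: {T4} -> 1 thread(s)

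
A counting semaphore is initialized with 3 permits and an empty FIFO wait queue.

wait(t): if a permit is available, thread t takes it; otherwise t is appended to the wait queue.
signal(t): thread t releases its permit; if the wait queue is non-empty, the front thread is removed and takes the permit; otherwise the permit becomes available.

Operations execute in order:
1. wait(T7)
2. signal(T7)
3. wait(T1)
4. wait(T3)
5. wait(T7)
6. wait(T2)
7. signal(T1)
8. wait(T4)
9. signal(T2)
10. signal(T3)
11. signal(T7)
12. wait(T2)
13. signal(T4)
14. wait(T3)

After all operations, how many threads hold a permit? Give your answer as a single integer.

Step 1: wait(T7) -> count=2 queue=[] holders={T7}
Step 2: signal(T7) -> count=3 queue=[] holders={none}
Step 3: wait(T1) -> count=2 queue=[] holders={T1}
Step 4: wait(T3) -> count=1 queue=[] holders={T1,T3}
Step 5: wait(T7) -> count=0 queue=[] holders={T1,T3,T7}
Step 6: wait(T2) -> count=0 queue=[T2] holders={T1,T3,T7}
Step 7: signal(T1) -> count=0 queue=[] holders={T2,T3,T7}
Step 8: wait(T4) -> count=0 queue=[T4] holders={T2,T3,T7}
Step 9: signal(T2) -> count=0 queue=[] holders={T3,T4,T7}
Step 10: signal(T3) -> count=1 queue=[] holders={T4,T7}
Step 11: signal(T7) -> count=2 queue=[] holders={T4}
Step 12: wait(T2) -> count=1 queue=[] holders={T2,T4}
Step 13: signal(T4) -> count=2 queue=[] holders={T2}
Step 14: wait(T3) -> count=1 queue=[] holders={T2,T3}
Final holders: {T2,T3} -> 2 thread(s)

Answer: 2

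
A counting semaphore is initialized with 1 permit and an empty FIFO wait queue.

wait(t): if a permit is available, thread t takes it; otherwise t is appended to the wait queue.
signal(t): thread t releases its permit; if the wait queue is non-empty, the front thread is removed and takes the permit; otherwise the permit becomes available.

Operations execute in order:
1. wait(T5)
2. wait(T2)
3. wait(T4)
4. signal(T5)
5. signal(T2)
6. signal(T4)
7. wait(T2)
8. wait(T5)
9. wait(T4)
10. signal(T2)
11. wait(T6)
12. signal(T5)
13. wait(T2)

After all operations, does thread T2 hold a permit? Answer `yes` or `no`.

Answer: no

Derivation:
Step 1: wait(T5) -> count=0 queue=[] holders={T5}
Step 2: wait(T2) -> count=0 queue=[T2] holders={T5}
Step 3: wait(T4) -> count=0 queue=[T2,T4] holders={T5}
Step 4: signal(T5) -> count=0 queue=[T4] holders={T2}
Step 5: signal(T2) -> count=0 queue=[] holders={T4}
Step 6: signal(T4) -> count=1 queue=[] holders={none}
Step 7: wait(T2) -> count=0 queue=[] holders={T2}
Step 8: wait(T5) -> count=0 queue=[T5] holders={T2}
Step 9: wait(T4) -> count=0 queue=[T5,T4] holders={T2}
Step 10: signal(T2) -> count=0 queue=[T4] holders={T5}
Step 11: wait(T6) -> count=0 queue=[T4,T6] holders={T5}
Step 12: signal(T5) -> count=0 queue=[T6] holders={T4}
Step 13: wait(T2) -> count=0 queue=[T6,T2] holders={T4}
Final holders: {T4} -> T2 not in holders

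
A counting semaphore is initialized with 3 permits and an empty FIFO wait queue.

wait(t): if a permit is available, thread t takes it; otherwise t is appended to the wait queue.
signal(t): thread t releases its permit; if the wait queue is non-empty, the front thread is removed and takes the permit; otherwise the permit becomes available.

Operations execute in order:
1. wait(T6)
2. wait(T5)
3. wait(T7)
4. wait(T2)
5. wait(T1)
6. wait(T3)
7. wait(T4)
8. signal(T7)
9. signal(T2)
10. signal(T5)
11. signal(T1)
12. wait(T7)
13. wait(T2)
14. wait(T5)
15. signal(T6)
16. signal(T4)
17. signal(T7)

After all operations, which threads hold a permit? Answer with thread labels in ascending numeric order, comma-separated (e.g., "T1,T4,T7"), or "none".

Answer: T2,T3,T5

Derivation:
Step 1: wait(T6) -> count=2 queue=[] holders={T6}
Step 2: wait(T5) -> count=1 queue=[] holders={T5,T6}
Step 3: wait(T7) -> count=0 queue=[] holders={T5,T6,T7}
Step 4: wait(T2) -> count=0 queue=[T2] holders={T5,T6,T7}
Step 5: wait(T1) -> count=0 queue=[T2,T1] holders={T5,T6,T7}
Step 6: wait(T3) -> count=0 queue=[T2,T1,T3] holders={T5,T6,T7}
Step 7: wait(T4) -> count=0 queue=[T2,T1,T3,T4] holders={T5,T6,T7}
Step 8: signal(T7) -> count=0 queue=[T1,T3,T4] holders={T2,T5,T6}
Step 9: signal(T2) -> count=0 queue=[T3,T4] holders={T1,T5,T6}
Step 10: signal(T5) -> count=0 queue=[T4] holders={T1,T3,T6}
Step 11: signal(T1) -> count=0 queue=[] holders={T3,T4,T6}
Step 12: wait(T7) -> count=0 queue=[T7] holders={T3,T4,T6}
Step 13: wait(T2) -> count=0 queue=[T7,T2] holders={T3,T4,T6}
Step 14: wait(T5) -> count=0 queue=[T7,T2,T5] holders={T3,T4,T6}
Step 15: signal(T6) -> count=0 queue=[T2,T5] holders={T3,T4,T7}
Step 16: signal(T4) -> count=0 queue=[T5] holders={T2,T3,T7}
Step 17: signal(T7) -> count=0 queue=[] holders={T2,T3,T5}
Final holders: T2,T3,T5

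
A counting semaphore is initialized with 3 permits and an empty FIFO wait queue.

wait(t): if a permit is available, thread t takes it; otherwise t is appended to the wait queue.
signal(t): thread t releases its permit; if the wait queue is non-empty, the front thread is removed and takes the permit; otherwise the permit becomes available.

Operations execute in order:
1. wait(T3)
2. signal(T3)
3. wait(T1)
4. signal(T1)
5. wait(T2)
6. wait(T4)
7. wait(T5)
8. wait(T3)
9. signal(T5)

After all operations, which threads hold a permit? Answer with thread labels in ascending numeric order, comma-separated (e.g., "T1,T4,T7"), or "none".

Answer: T2,T3,T4

Derivation:
Step 1: wait(T3) -> count=2 queue=[] holders={T3}
Step 2: signal(T3) -> count=3 queue=[] holders={none}
Step 3: wait(T1) -> count=2 queue=[] holders={T1}
Step 4: signal(T1) -> count=3 queue=[] holders={none}
Step 5: wait(T2) -> count=2 queue=[] holders={T2}
Step 6: wait(T4) -> count=1 queue=[] holders={T2,T4}
Step 7: wait(T5) -> count=0 queue=[] holders={T2,T4,T5}
Step 8: wait(T3) -> count=0 queue=[T3] holders={T2,T4,T5}
Step 9: signal(T5) -> count=0 queue=[] holders={T2,T3,T4}
Final holders: T2,T3,T4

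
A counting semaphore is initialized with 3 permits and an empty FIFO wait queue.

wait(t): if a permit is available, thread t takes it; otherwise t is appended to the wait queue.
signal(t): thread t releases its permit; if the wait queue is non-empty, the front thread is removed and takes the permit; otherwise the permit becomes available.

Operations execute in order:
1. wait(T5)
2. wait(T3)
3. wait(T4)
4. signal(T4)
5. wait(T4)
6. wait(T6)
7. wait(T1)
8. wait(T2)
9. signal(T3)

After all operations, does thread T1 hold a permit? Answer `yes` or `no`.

Step 1: wait(T5) -> count=2 queue=[] holders={T5}
Step 2: wait(T3) -> count=1 queue=[] holders={T3,T5}
Step 3: wait(T4) -> count=0 queue=[] holders={T3,T4,T5}
Step 4: signal(T4) -> count=1 queue=[] holders={T3,T5}
Step 5: wait(T4) -> count=0 queue=[] holders={T3,T4,T5}
Step 6: wait(T6) -> count=0 queue=[T6] holders={T3,T4,T5}
Step 7: wait(T1) -> count=0 queue=[T6,T1] holders={T3,T4,T5}
Step 8: wait(T2) -> count=0 queue=[T6,T1,T2] holders={T3,T4,T5}
Step 9: signal(T3) -> count=0 queue=[T1,T2] holders={T4,T5,T6}
Final holders: {T4,T5,T6} -> T1 not in holders

Answer: no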